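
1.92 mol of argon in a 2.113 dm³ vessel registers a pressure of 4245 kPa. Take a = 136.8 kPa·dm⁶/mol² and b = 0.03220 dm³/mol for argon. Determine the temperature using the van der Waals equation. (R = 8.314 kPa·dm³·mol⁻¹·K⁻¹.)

T = (P + a n²/V²)(V − nb)/(nR)
P + a n²/V² = 4245 + (136.8)(1.92)²/(2.113)² = 4358.0 kPa
V − nb = 2.113 − (1.92)(0.03220) = 2.0512 dm³
T = (4358.0)(2.0512)/((1.92)(8.314)) = 560.0 K

T ≈ 560.0 K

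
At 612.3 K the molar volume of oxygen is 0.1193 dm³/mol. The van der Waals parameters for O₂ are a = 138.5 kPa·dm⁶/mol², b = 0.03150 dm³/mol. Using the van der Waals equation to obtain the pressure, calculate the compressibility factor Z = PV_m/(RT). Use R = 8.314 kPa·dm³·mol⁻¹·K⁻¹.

Z ≈ 1.131

P = RT/(V_m − b) − a/V_m² = (8.314)(612.3)/(0.1193 − 0.03150) − 138.5/(0.1193)²
  = 5090.7/0.087800 − 9731.3 = 57981 − 9731.3 = 48250 kPa
Z = PV_m/(RT) = (48250)(0.1193)/((8.314)(612.3)) = 5756.2/5090.7 = 1.131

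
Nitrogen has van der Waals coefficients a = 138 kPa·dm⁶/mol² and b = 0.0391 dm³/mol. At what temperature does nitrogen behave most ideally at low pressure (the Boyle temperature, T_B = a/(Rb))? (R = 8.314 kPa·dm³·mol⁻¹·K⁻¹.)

T_B ≈ 424.5 K

For a van der Waals gas the second virial coefficient B₂ = b − a/(RT) vanishes at T_B = a/(Rb).
T_B = 138/(8.314×0.0391) = 138/0.32508 = 424.5 K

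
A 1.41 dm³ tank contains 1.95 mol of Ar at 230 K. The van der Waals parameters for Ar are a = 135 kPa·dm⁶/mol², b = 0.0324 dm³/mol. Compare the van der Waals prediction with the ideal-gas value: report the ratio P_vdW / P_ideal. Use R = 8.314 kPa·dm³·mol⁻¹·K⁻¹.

Ideal: P_ideal = nRT/V = (1.95)(8.314)(230)/1.41 = 2644.56 kPa
vdW: P = nRT/(V − nb) − a n²/V² = 3728.83/1.34682 − 513.338/1.98810 = 2768.62 − 258.205 = 2510.42 kPa
Ratio = 2510.42/2644.56 = 0.9493

P_vdW / P_ideal ≈ 0.9493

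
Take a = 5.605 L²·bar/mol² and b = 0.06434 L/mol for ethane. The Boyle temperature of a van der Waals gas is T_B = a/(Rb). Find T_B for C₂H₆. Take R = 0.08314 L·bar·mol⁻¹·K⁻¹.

For a van der Waals gas the second virial coefficient B₂ = b − a/(RT) vanishes at T_B = a/(Rb).
T_B = 5.605/(0.08314×0.06434) = 5.605/0.0053492 = 1048 K

T_B ≈ 1048 K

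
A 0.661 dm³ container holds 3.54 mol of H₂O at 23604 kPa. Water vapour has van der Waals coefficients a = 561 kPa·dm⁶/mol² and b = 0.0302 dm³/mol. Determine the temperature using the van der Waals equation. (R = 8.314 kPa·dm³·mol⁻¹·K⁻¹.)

T ≈ 747.3 K

T = (P + a n²/V²)(V − nb)/(nR)
P + a n²/V² = 23604 + (561)(3.54)²/(0.661)² = 39694 kPa
V − nb = 0.661 − (3.54)(0.0302) = 0.55409 dm³
T = (39694)(0.55409)/((3.54)(8.314)) = 747.3 K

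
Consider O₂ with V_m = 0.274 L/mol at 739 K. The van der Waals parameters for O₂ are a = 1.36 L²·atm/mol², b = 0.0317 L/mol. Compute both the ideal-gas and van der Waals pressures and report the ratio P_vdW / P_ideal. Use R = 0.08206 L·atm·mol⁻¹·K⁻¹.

Ideal: P_ideal = RT/V_m = (0.08206)(739)/0.274 = 221.322 atm
vdW: P = RT/(V_m − b) − a/V_m² = 60.6423/0.242300 − 1.36/0.0750760 = 250.278 − 18.1150 = 232.163 atm
Ratio = 232.163/221.322 = 1.049

P_vdW / P_ideal ≈ 1.049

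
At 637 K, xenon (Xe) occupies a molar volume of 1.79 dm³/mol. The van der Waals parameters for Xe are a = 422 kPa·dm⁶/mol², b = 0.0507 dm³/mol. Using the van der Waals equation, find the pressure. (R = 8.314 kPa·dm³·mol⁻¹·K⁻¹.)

P ≈ 2913 kPa

P = RT/(V_m − b) − a/V_m²
RT/(V_m − b) = (8.314)(637)/(1.79 − 0.0507) = 5296.0/1.7393 = 3044.9 kPa
a/V_m² = 422/(1.79)² = 131.71 kPa
P = 3044.9 − 131.71 = 2913 kPa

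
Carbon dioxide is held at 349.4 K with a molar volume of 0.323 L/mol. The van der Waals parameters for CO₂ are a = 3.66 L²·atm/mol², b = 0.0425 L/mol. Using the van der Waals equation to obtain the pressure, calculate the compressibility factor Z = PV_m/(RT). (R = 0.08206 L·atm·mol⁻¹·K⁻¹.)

Z ≈ 0.7563

P = RT/(V_m − b) − a/V_m² = (0.08206)(349.4)/(0.323 − 0.0425) − 3.66/(0.323)²
  = 28.672/0.28050 − 35.081 = 102.22 − 35.081 = 67.14 atm
Z = PV_m/(RT) = (67.14)(0.323)/((0.08206)(349.4)) = 21.686/28.672 = 0.7563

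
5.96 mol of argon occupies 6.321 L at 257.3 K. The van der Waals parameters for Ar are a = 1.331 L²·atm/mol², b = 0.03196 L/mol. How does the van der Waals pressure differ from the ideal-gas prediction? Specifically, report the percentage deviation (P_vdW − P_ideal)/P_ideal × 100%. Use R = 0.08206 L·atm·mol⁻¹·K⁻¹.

-2.84 %

Ideal: P_ideal = nRT/V = (5.96)(0.08206)(257.3)/6.321 = 19.9082 atm
vdW: P = nRT/(V − nb) − a n²/V² = 125.840/6.13052 − 47.2792/39.9550 = 20.5268 − 1.18331 = 19.3435 atm
% deviation = (19.3435 − 19.9082)/19.9082 × 100% = -2.84%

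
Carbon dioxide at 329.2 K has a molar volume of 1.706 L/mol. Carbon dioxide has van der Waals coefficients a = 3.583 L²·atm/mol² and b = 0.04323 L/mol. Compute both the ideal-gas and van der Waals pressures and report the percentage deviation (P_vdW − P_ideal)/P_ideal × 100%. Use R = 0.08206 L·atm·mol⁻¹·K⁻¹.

-5.17 %

Ideal: P_ideal = RT/V_m = (0.08206)(329.2)/1.706 = 15.8348 atm
vdW: P = RT/(V_m − b) − a/V_m² = 27.0142/1.66277 − 3.583/2.91044 = 16.2465 − 1.23109 = 15.0154 atm
% deviation = (15.0154 − 15.8348)/15.8348 × 100% = -5.17%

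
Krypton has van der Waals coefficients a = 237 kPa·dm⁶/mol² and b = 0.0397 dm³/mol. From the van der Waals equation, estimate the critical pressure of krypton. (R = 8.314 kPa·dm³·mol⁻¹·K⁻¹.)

P_c ≈ 5569 kPa

For a van der Waals gas, P_c = a/(27b²).
P_c = 237/(27×(0.0397)²) = 237/0.042554 = 5569 kPa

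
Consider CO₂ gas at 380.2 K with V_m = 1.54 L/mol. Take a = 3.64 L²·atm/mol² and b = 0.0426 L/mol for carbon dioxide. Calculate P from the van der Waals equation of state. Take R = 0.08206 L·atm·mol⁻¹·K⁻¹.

P ≈ 19.30 atm

P = RT/(V_m − b) − a/V_m²
RT/(V_m − b) = (0.08206)(380.2)/(1.54 − 0.0426) = 31.199/1.4974 = 20.835 atm
a/V_m² = 3.64/(1.54)² = 1.5348 atm
P = 20.835 − 1.5348 = 19.30 atm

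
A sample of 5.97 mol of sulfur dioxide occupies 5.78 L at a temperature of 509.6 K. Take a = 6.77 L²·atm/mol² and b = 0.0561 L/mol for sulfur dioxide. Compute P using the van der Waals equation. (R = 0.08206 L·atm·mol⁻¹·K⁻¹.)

P ≈ 38.63 atm

P = nRT/(V − nb) − a n²/V²
nRT/(V − nb) = (5.97)(0.08206)(509.6)/(5.78 − 5.97×0.0561) = 249.65/5.4451 = 45.849 atm
a n²/V² = (6.77)(5.97)²/(5.78)² = 7.2224 atm
P = 45.849 − 7.2224 = 38.63 atm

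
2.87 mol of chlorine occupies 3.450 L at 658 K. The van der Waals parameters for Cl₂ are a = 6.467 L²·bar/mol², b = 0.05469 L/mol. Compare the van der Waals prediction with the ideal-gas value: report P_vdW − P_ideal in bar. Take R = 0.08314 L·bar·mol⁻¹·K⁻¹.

Ideal: P_ideal = nRT/V = (2.87)(0.08314)(658)/3.450 = 45.5091 bar
vdW: P = nRT/(V − nb) − a n²/V² = 157.007/3.29304 − 53.2680/11.9025 = 47.6784 − 4.47536 = 43.2030 bar
ΔP = 43.2030 − 45.5091 = -2.306 bar

ΔP ≈ -2.306 bar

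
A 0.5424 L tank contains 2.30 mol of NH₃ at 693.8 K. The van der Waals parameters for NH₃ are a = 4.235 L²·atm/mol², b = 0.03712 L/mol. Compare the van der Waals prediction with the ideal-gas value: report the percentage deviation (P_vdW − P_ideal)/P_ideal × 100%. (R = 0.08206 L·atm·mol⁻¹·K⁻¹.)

-12.86 %

Ideal: P_ideal = nRT/V = (2.30)(0.08206)(693.8)/0.5424 = 241.420 atm
vdW: P = nRT/(V − nb) − a n²/V² = 130.946/0.457024 − 22.4032/0.294198 = 286.519 − 76.1501 = 210.369 atm
% deviation = (210.369 − 241.420)/241.420 × 100% = -12.86%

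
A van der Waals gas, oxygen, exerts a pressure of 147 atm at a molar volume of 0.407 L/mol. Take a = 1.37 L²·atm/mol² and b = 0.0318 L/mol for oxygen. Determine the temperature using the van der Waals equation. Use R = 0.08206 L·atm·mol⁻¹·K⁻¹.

T = (P + a/V_m²)(V_m − b)/R
P + a/V_m² = 147 + 1.37/(0.407)² = 155.27 atm
V_m − b = 0.407 − 0.0318 = 0.37520 L/mol
T = (155.27)(0.37520)/0.08206 = 709.9 K

T ≈ 709.9 K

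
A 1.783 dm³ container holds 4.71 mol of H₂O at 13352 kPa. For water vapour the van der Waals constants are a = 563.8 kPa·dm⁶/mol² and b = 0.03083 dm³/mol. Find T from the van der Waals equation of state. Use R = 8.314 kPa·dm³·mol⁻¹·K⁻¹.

T = (P + a n²/V²)(V − nb)/(nR)
P + a n²/V² = 13352 + (563.8)(4.71)²/(1.783)² = 17286 kPa
V − nb = 1.783 − (4.71)(0.03083) = 1.6378 dm³
T = (17286)(1.6378)/((4.71)(8.314)) = 723.0 K

T ≈ 723.0 K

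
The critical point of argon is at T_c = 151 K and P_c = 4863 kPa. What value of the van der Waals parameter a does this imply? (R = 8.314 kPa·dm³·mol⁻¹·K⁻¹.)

From T_c = 8a/(27Rb) and P_c = a/(27b²): a = 27 R² T_c²/(64 P_c).
a = 27×(8.314)²×(151)²/(64×4863) = 42553736/311232 = 136.7 kPa·dm⁶/mol²

a ≈ 136.7 kPa·dm⁶/mol²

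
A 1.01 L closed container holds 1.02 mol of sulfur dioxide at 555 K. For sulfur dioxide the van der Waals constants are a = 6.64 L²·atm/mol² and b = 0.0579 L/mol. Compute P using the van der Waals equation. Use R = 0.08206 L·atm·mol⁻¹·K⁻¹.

P = nRT/(V − nb) − a n²/V²
nRT/(V − nb) = (1.02)(0.08206)(555)/(1.01 − 1.02×0.0579) = 46.454/0.95094 = 48.851 atm
a n²/V² = (6.64)(1.02)²/(1.01)² = 6.7721 atm
P = 48.851 − 6.7721 = 42.08 atm

P ≈ 42.08 atm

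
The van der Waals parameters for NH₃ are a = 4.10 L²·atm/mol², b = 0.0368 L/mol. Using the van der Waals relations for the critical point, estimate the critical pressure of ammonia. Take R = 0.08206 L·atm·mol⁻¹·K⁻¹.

P_c ≈ 112.1 atm

For a van der Waals gas, P_c = a/(27b²).
P_c = 4.10/(27×(0.0368)²) = 4.10/0.036564 = 112.1 atm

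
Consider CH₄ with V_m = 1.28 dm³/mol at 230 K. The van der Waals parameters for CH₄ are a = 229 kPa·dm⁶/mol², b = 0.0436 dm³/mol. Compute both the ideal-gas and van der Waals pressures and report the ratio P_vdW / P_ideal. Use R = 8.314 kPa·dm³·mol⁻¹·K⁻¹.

P_vdW / P_ideal ≈ 0.9417

Ideal: P_ideal = RT/V_m = (8.314)(230)/1.28 = 1493.92 kPa
vdW: P = RT/(V_m − b) − a/V_m² = 1912.22/1.23640 − 229/1.63840 = 1546.60 − 139.771 = 1406.83 kPa
Ratio = 1406.83/1493.92 = 0.9417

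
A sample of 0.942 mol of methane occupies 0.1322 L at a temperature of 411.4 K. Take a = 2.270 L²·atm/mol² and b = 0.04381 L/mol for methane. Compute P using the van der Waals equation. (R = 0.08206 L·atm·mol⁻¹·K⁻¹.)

P ≈ 234.5 atm

P = nRT/(V − nb) − a n²/V²
nRT/(V − nb) = (0.942)(0.08206)(411.4)/(0.1322 − 0.942×0.04381) = 31.801/0.090931 = 349.73 atm
a n²/V² = (2.270)(0.942)²/(0.1322)² = 115.26 atm
P = 349.73 − 115.26 = 234.5 atm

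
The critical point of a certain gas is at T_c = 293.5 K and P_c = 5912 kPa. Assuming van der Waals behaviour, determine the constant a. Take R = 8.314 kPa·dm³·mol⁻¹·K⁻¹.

a ≈ 424.9 kPa·dm⁶/mol²

From T_c = 8a/(27Rb) and P_c = a/(27b²): a = 27 R² T_c²/(64 P_c).
a = 27×(8.314)²×(293.5)²/(64×5912) = 160768151/378368 = 424.9 kPa·dm⁶/mol²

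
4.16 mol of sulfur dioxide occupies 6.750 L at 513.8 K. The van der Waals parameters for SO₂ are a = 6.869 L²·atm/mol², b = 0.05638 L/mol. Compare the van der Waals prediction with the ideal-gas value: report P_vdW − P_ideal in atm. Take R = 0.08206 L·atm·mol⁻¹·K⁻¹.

Ideal: P_ideal = nRT/V = (4.16)(0.08206)(513.8)/6.750 = 25.9845 atm
vdW: P = nRT/(V − nb) − a n²/V² = 175.396/6.51546 − 118.872/45.5625 = 26.9200 − 2.60899 = 24.3110 atm
ΔP = 24.3110 − 25.9845 = -1.674 atm

ΔP ≈ -1.674 atm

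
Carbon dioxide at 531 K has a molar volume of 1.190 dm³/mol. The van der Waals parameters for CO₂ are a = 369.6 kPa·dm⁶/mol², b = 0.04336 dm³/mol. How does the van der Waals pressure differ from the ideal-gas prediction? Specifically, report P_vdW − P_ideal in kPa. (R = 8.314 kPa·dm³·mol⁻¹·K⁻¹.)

Ideal: P_ideal = RT/V_m = (8.314)(531)/1.190 = 3709.86 kPa
vdW: P = RT/(V_m − b) − a/V_m² = 4414.73/1.14664 − 369.6/1.41610 = 3850.14 − 260.999 = 3589.14 kPa
ΔP = 3589.14 − 3709.86 = -120.7 kPa

ΔP ≈ -120.7 kPa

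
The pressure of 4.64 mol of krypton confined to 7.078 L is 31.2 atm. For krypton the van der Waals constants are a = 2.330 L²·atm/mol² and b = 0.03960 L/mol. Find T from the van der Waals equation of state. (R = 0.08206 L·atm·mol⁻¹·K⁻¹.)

T = (P + a n²/V²)(V − nb)/(nR)
P + a n²/V² = 31.2 + (2.330)(4.64)²/(7.078)² = 32.201 atm
V − nb = 7.078 − (4.64)(0.03960) = 6.8943 L
T = (32.201)(6.8943)/((4.64)(0.08206)) = 583.1 K

T ≈ 583.1 K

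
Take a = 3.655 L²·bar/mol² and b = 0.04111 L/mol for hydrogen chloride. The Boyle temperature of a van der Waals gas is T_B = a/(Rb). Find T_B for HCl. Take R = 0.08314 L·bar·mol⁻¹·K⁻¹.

For a van der Waals gas the second virial coefficient B₂ = b − a/(RT) vanishes at T_B = a/(Rb).
T_B = 3.655/(0.08314×0.04111) = 3.655/0.0034179 = 1069 K

T_B ≈ 1069 K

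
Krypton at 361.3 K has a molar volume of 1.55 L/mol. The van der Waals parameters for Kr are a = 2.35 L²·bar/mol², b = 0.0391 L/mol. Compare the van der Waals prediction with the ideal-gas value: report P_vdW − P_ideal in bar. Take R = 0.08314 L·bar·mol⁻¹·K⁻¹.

ΔP ≈ -0.477 bar

Ideal: P_ideal = RT/V_m = (0.08314)(361.3)/1.55 = 19.3797 bar
vdW: P = RT/(V_m − b) − a/V_m² = 30.0385/1.51090 − 2.35/2.40250 = 19.8812 − 0.978148 = 18.9031 bar
ΔP = 18.9031 − 19.3797 = -0.477 bar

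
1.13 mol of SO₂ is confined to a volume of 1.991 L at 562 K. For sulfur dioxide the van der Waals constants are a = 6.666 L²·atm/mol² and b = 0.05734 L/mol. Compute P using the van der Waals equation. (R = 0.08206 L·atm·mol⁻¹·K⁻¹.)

P ≈ 24.91 atm

P = nRT/(V − nb) − a n²/V²
nRT/(V − nb) = (1.13)(0.08206)(562)/(1.991 − 1.13×0.05734) = 52.113/1.9262 = 27.055 atm
a n²/V² = (6.666)(1.13)²/(1.991)² = 2.1472 atm
P = 27.055 − 2.1472 = 24.91 atm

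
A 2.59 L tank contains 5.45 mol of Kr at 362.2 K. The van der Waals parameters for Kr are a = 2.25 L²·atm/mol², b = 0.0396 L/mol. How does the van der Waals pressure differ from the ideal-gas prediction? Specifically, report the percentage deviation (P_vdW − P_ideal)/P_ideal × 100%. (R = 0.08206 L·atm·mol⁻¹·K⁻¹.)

-6.84 %

Ideal: P_ideal = nRT/V = (5.45)(0.08206)(362.2)/2.59 = 62.5427 atm
vdW: P = nRT/(V − nb) − a n²/V² = 161.986/2.37418 − 66.8306/6.70810 = 68.2282 − 9.96267 = 58.2655 atm
% deviation = (58.2655 − 62.5427)/62.5427 × 100% = -6.84%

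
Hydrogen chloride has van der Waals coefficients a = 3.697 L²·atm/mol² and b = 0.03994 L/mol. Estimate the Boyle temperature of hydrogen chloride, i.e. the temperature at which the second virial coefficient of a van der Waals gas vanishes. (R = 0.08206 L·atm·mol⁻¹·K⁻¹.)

T_B ≈ 1128 K

For a van der Waals gas the second virial coefficient B₂ = b − a/(RT) vanishes at T_B = a/(Rb).
T_B = 3.697/(0.08206×0.03994) = 3.697/0.0032775 = 1128 K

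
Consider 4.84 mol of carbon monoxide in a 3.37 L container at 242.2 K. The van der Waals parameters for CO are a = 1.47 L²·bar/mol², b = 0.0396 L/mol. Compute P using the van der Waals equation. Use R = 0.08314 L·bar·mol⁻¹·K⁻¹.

P = nRT/(V − nb) − a n²/V²
nRT/(V − nb) = (4.84)(0.08314)(242.2)/(3.37 − 4.84×0.0396) = 97.461/3.1783 = 30.665 bar
a n²/V² = (1.47)(4.84)²/(3.37)² = 3.0321 bar
P = 30.665 − 3.0321 = 27.63 bar

P ≈ 27.63 bar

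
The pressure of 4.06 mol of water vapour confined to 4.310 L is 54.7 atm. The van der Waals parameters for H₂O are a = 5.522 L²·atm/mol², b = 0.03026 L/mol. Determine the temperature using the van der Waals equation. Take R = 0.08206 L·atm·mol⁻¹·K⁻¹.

T ≈ 749.0 K

T = (P + a n²/V²)(V − nb)/(nR)
P + a n²/V² = 54.7 + (5.522)(4.06)²/(4.310)² = 59.600 atm
V − nb = 4.310 − (4.06)(0.03026) = 4.1871 L
T = (59.600)(4.1871)/((4.06)(0.08206)) = 749.0 K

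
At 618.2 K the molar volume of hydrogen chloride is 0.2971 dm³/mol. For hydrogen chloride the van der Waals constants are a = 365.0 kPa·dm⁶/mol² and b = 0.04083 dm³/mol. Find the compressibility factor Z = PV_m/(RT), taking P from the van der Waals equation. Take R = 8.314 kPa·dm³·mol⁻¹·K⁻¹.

P = RT/(V_m − b) − a/V_m² = (8.314)(618.2)/(0.2971 − 0.04083) − 365.0/(0.2971)²
  = 5139.7/0.25627 − 4135.1 = 20056 − 4135.1 = 15921 kPa
Z = PV_m/(RT) = (15921)(0.2971)/((8.314)(618.2)) = 4730.1/5139.7 = 0.9203

Z ≈ 0.9203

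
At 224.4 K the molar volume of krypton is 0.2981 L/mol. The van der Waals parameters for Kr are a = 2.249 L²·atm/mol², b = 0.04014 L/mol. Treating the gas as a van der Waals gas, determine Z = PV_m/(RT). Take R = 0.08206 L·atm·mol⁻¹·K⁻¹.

Z ≈ 0.7459

P = RT/(V_m − b) − a/V_m² = (0.08206)(224.4)/(0.2981 − 0.04014) − 2.249/(0.2981)²
  = 18.414/0.25796 − 25.308 = 71.383 − 25.308 = 46.075 atm
Z = PV_m/(RT) = (46.075)(0.2981)/((0.08206)(224.4)) = 13.735/18.414 = 0.7459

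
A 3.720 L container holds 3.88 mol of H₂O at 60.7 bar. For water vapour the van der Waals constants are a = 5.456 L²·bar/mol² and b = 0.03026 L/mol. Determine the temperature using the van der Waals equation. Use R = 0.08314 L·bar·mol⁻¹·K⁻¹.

T ≈ 744.2 K

T = (P + a n²/V²)(V − nb)/(nR)
P + a n²/V² = 60.7 + (5.456)(3.88)²/(3.720)² = 66.635 bar
V − nb = 3.720 − (3.88)(0.03026) = 3.6026 L
T = (66.635)(3.6026)/((3.88)(0.08314)) = 744.2 K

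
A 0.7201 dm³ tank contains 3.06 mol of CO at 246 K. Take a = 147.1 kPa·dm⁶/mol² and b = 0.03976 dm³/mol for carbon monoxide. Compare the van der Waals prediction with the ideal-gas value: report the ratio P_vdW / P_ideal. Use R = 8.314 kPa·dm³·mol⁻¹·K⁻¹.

Ideal: P_ideal = nRT/V = (3.06)(8.314)(246)/0.7201 = 8691.08 kPa
vdW: P = nRT/(V − nb) − a n²/V² = 6258.45/0.598434 − 1377.39/0.518544 = 10458.0 − 2656.26 = 7801.7 kPa
Ratio = 7801.7/8691.08 = 0.8977

P_vdW / P_ideal ≈ 0.8977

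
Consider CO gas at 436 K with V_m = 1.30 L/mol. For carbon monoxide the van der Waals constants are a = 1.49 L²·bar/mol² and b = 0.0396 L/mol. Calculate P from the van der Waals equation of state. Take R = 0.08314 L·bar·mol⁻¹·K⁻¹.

P ≈ 27.88 bar

P = RT/(V_m − b) − a/V_m²
RT/(V_m − b) = (0.08314)(436)/(1.30 − 0.0396) = 36.249/1.2604 = 28.760 bar
a/V_m² = 1.49/(1.30)² = 0.88166 bar
P = 28.760 − 0.88166 = 27.88 bar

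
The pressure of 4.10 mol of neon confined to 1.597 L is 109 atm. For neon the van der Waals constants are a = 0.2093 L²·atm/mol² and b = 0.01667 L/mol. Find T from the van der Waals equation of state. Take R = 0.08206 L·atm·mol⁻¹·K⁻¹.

T = (P + a n²/V²)(V − nb)/(nR)
P + a n²/V² = 109 + (0.2093)(4.10)²/(1.597)² = 110.38 atm
V − nb = 1.597 − (4.10)(0.01667) = 1.5287 L
T = (110.38)(1.5287)/((4.10)(0.08206)) = 501.5 K

T ≈ 501.5 K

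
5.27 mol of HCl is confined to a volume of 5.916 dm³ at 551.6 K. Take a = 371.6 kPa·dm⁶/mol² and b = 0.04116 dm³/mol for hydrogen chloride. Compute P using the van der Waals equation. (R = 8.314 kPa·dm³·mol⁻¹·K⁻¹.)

P = nRT/(V − nb) − a n²/V²
nRT/(V − nb) = (5.27)(8.314)(551.6)/(5.916 − 5.27×0.04116) = 24168/5.6991 = 4240.7 kPa
a n²/V² = (371.6)(5.27)²/(5.916)² = 294.88 kPa
P = 4240.7 − 294.88 = 3946 kPa

P ≈ 3946 kPa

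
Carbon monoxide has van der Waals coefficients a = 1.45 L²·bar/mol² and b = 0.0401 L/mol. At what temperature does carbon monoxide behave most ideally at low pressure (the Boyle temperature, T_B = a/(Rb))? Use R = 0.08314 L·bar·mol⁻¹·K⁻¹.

For a van der Waals gas the second virial coefficient B₂ = b − a/(RT) vanishes at T_B = a/(Rb).
T_B = 1.45/(0.08314×0.0401) = 1.45/0.0033339 = 434.9 K

T_B ≈ 434.9 K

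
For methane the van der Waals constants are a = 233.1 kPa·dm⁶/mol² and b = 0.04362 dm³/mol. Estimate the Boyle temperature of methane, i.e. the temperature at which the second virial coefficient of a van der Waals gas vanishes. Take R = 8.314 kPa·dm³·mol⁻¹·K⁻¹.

For a van der Waals gas the second virial coefficient B₂ = b − a/(RT) vanishes at T_B = a/(Rb).
T_B = 233.1/(8.314×0.04362) = 233.1/0.36266 = 642.8 K

T_B ≈ 642.8 K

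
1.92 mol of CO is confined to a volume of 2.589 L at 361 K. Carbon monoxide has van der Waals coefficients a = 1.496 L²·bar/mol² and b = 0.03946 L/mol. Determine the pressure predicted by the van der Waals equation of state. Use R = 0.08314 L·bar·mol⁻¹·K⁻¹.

P = nRT/(V − nb) − a n²/V²
nRT/(V − nb) = (1.92)(0.08314)(361)/(2.589 − 1.92×0.03946) = 57.626/2.5132 = 22.929 bar
a n²/V² = (1.496)(1.92)²/(2.589)² = 0.82275 bar
P = 22.929 − 0.82275 = 22.11 bar

P ≈ 22.11 bar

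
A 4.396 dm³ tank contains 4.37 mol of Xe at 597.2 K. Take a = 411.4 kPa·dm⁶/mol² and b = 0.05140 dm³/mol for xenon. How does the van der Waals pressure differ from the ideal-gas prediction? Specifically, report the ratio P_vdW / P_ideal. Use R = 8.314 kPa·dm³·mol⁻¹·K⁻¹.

Ideal: P_ideal = nRT/V = (4.37)(8.314)(597.2)/4.396 = 4935.75 kPa
vdW: P = nRT/(V − nb) − a n²/V² = 21697.6/4.17138 − 7856.46/19.3248 = 5201.54 − 406.548 = 4794.99 kPa
Ratio = 4794.99/4935.75 = 0.9715

P_vdW / P_ideal ≈ 0.9715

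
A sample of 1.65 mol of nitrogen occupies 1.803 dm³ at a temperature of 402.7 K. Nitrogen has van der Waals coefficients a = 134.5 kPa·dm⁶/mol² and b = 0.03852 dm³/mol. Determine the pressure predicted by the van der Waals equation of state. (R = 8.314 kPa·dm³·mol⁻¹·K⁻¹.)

P ≈ 3063 kPa

P = nRT/(V − nb) − a n²/V²
nRT/(V − nb) = (1.65)(8.314)(402.7)/(1.803 − 1.65×0.03852) = 5524.3/1.7394 = 3176.0 kPa
a n²/V² = (134.5)(1.65)²/(1.803)² = 112.64 kPa
P = 3176.0 − 112.64 = 3063 kPa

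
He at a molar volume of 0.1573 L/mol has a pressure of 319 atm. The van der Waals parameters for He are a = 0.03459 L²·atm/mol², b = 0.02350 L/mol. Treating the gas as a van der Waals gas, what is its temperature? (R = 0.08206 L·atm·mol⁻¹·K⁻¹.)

T = (P + a/V_m²)(V_m − b)/R
P + a/V_m² = 319 + 0.03459/(0.1573)² = 320.40 atm
V_m − b = 0.1573 − 0.02350 = 0.13380 L/mol
T = (320.40)(0.13380)/0.08206 = 522.4 K

T ≈ 522.4 K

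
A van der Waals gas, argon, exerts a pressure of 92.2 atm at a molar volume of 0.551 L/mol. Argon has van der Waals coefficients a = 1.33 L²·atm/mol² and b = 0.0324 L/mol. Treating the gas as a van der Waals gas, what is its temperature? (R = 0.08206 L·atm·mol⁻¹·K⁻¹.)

T ≈ 610.4 K

T = (P + a/V_m²)(V_m − b)/R
P + a/V_m² = 92.2 + 1.33/(0.551)² = 96.581 atm
V_m − b = 0.551 − 0.0324 = 0.51860 L/mol
T = (96.581)(0.51860)/0.08206 = 610.4 K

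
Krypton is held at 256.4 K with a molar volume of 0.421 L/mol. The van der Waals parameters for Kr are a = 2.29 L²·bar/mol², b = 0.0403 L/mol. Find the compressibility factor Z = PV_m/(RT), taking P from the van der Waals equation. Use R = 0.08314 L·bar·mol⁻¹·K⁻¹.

P = RT/(V_m − b) − a/V_m² = (0.08314)(256.4)/(0.421 − 0.0403) − 2.29/(0.421)²
  = 21.317/0.38070 − 12.920 = 55.994 − 12.920 = 43.074 bar
Z = PV_m/(RT) = (43.074)(0.421)/((0.08314)(256.4)) = 18.134/21.317 = 0.8507

Z ≈ 0.8507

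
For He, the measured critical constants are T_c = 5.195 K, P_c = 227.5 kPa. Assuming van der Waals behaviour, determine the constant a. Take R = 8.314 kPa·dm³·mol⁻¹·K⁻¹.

a ≈ 3.459 kPa·dm⁶/mol²

From T_c = 8a/(27Rb) and P_c = a/(27b²): a = 27 R² T_c²/(64 P_c).
a = 27×(8.314)²×(5.195)²/(64×227.5) = 50368/14560 = 3.459 kPa·dm⁶/mol²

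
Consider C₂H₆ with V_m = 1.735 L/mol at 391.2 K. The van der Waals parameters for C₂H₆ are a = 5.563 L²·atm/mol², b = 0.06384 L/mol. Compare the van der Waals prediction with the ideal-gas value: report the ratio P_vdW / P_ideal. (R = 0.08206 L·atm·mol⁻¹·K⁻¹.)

P_vdW / P_ideal ≈ 0.9383

Ideal: P_ideal = RT/V_m = (0.08206)(391.2)/1.735 = 18.5025 atm
vdW: P = RT/(V_m − b) − a/V_m² = 32.1019/1.67116 − 5.563/3.01023 = 19.2094 − 1.84803 = 17.3614 atm
Ratio = 17.3614/18.5025 = 0.9383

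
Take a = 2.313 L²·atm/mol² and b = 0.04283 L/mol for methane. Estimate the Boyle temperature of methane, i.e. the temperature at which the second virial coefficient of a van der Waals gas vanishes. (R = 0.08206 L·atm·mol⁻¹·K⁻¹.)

T_B ≈ 658.1 K

For a van der Waals gas the second virial coefficient B₂ = b − a/(RT) vanishes at T_B = a/(Rb).
T_B = 2.313/(0.08206×0.04283) = 2.313/0.0035146 = 658.1 K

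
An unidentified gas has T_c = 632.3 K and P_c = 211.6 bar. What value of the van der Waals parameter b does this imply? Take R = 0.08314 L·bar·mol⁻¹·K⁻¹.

From T_c = 8a/(27Rb) and P_c = a/(27b²): b = R T_c/(8 P_c).
b = (0.08314)(632.3)/(8×211.6) = 52.569/1692.8 = 0.03105 L/mol

b ≈ 0.03105 L/mol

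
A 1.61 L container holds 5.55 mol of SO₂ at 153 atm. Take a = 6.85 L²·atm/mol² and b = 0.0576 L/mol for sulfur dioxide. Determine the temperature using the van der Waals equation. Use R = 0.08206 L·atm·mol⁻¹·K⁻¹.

T ≈ 664.1 K

T = (P + a n²/V²)(V − nb)/(nR)
P + a n²/V² = 153 + (6.85)(5.55)²/(1.61)² = 234.40 atm
V − nb = 1.61 − (5.55)(0.0576) = 1.2903 L
T = (234.40)(1.2903)/((5.55)(0.08206)) = 664.1 K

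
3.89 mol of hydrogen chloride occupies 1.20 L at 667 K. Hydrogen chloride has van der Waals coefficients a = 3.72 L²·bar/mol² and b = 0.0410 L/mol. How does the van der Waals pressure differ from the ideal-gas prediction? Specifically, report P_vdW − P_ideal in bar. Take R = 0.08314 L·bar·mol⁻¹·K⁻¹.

Ideal: P_ideal = nRT/V = (3.89)(0.08314)(667)/1.20 = 179.765 bar
vdW: P = nRT/(V − nb) − a n²/V² = 215.718/1.04051 − 56.2914/1.44000 = 207.319 − 39.0913 = 168.228 bar
ΔP = 168.228 − 179.765 = -11.54 bar

ΔP ≈ -11.54 bar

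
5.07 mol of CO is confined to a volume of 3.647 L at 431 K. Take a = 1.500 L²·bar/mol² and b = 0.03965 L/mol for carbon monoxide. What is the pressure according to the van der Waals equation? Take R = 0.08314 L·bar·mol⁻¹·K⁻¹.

P = nRT/(V − nb) − a n²/V²
nRT/(V − nb) = (5.07)(0.08314)(431)/(3.647 − 5.07×0.03965) = 181.68/3.4460 = 52.722 bar
a n²/V² = (1.500)(5.07)²/(3.647)² = 2.8989 bar
P = 52.722 − 2.8989 = 49.82 bar

P ≈ 49.82 bar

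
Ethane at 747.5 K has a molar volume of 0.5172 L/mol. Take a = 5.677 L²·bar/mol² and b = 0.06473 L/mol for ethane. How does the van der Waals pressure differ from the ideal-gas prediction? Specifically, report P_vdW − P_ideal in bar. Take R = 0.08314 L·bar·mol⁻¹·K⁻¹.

Ideal: P_ideal = RT/V_m = (0.08314)(747.5)/0.5172 = 120.161 bar
vdW: P = RT/(V_m − b) − a/V_m² = 62.1472/0.452470 − 5.677/0.267496 = 137.351 − 21.2227 = 116.128 bar
ΔP = 116.128 − 120.161 = -4.03 bar

ΔP ≈ -4.03 bar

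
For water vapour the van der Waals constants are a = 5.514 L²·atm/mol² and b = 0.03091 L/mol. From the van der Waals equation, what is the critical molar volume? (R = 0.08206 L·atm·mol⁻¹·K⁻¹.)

V_m,c ≈ 0.09273 L/mol

For a van der Waals gas, V_m,c = 3b.
V_m,c = 3×0.03091 = 0.09273 L/mol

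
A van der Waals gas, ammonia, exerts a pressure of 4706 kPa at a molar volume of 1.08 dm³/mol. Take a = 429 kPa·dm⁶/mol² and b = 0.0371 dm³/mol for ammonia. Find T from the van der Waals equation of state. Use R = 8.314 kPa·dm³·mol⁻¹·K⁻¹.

T = (P + a/V_m²)(V_m − b)/R
P + a/V_m² = 4706 + 429/(1.08)² = 5073.8 kPa
V_m − b = 1.08 − 0.0371 = 1.0429 dm³/mol
T = (5073.8)(1.0429)/8.314 = 636.5 K

T ≈ 636.5 K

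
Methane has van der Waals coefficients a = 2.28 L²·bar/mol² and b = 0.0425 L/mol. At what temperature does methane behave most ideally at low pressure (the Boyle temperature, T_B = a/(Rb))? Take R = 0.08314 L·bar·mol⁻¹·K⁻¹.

T_B ≈ 645.3 K

For a van der Waals gas the second virial coefficient B₂ = b − a/(RT) vanishes at T_B = a/(Rb).
T_B = 2.28/(0.08314×0.0425) = 2.28/0.0035335 = 645.3 K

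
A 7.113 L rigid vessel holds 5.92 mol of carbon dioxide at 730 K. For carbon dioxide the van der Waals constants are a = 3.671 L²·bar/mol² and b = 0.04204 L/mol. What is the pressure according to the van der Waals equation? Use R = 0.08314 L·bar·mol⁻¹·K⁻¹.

P = nRT/(V − nb) − a n²/V²
nRT/(V − nb) = (5.92)(0.08314)(730)/(7.113 − 5.92×0.04204) = 359.30/6.8641 = 52.345 bar
a n²/V² = (3.671)(5.92)²/(7.113)² = 2.5429 bar
P = 52.345 − 2.5429 = 49.80 bar

P ≈ 49.80 bar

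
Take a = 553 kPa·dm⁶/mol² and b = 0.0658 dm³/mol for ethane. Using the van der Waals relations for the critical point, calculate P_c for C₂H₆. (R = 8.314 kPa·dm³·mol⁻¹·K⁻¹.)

For a van der Waals gas, P_c = a/(27b²).
P_c = 553/(27×(0.0658)²) = 553/0.11690 = 4731 kPa

P_c ≈ 4731 kPa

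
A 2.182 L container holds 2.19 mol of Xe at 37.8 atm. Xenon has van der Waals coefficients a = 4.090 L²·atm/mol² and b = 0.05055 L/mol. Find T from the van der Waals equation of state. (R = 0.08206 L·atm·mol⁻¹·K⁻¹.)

T ≈ 483.2 K

T = (P + a n²/V²)(V − nb)/(nR)
P + a n²/V² = 37.8 + (4.090)(2.19)²/(2.182)² = 41.920 atm
V − nb = 2.182 − (2.19)(0.05055) = 2.0713 L
T = (41.920)(2.0713)/((2.19)(0.08206)) = 483.2 K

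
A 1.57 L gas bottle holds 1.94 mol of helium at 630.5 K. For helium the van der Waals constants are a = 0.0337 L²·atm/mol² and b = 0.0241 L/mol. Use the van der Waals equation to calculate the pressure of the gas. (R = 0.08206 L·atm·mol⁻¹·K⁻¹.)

P ≈ 65.84 atm

P = nRT/(V − nb) − a n²/V²
nRT/(V − nb) = (1.94)(0.08206)(630.5)/(1.57 − 1.94×0.0241) = 100.37/1.5232 = 65.894 atm
a n²/V² = (0.0337)(1.94)²/(1.57)² = 0.051456 atm
P = 65.894 − 0.051456 = 65.84 atm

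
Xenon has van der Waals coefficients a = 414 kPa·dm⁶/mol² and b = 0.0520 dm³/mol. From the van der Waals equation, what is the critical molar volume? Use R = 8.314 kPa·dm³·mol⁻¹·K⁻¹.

V_m,c ≈ 0.1560 dm³/mol

For a van der Waals gas, V_m,c = 3b.
V_m,c = 3×0.0520 = 0.1560 dm³/mol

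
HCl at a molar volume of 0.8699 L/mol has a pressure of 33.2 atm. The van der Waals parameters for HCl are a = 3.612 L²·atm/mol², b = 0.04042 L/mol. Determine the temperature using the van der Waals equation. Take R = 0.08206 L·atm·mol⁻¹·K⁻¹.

T ≈ 383.8 K

T = (P + a/V_m²)(V_m − b)/R
P + a/V_m² = 33.2 + 3.612/(0.8699)² = 37.973 atm
V_m − b = 0.8699 − 0.04042 = 0.82948 L/mol
T = (37.973)(0.82948)/0.08206 = 383.8 K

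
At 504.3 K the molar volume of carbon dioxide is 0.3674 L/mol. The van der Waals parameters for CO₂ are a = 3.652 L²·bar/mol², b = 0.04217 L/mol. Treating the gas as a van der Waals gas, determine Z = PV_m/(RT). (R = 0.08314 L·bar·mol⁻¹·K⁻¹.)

Z ≈ 0.8926

P = RT/(V_m − b) − a/V_m² = (0.08314)(504.3)/(0.3674 − 0.04217) − 3.652/(0.3674)²
  = 41.928/0.32523 − 27.055 = 128.92 − 27.055 = 101.87 bar
Z = PV_m/(RT) = (101.87)(0.3674)/((0.08314)(504.3)) = 37.427/41.928 = 0.8926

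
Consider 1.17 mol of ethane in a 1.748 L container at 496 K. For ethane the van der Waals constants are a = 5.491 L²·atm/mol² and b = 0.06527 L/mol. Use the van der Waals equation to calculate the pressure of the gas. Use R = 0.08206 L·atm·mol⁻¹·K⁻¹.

P ≈ 26.03 atm

P = nRT/(V − nb) − a n²/V²
nRT/(V − nb) = (1.17)(0.08206)(496)/(1.748 − 1.17×0.06527) = 47.621/1.6716 = 28.488 atm
a n²/V² = (5.491)(1.17)²/(1.748)² = 2.4600 atm
P = 28.488 − 2.4600 = 26.03 atm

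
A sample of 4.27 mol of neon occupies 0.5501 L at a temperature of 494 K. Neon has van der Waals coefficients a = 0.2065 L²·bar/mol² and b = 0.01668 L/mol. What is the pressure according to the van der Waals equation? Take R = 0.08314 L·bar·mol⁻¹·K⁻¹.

P = nRT/(V − nb) − a n²/V²
nRT/(V − nb) = (4.27)(0.08314)(494)/(0.5501 − 4.27×0.01668) = 175.37/0.47888 = 366.21 bar
a n²/V² = (0.2065)(4.27)²/(0.5501)² = 12.442 bar
P = 366.21 − 12.442 = 353.8 bar

P ≈ 353.8 bar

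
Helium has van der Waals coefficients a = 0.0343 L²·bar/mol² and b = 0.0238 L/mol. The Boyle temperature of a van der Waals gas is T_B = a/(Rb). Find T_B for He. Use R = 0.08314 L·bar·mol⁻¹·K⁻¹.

For a van der Waals gas the second virial coefficient B₂ = b − a/(RT) vanishes at T_B = a/(Rb).
T_B = 0.0343/(0.08314×0.0238) = 0.0343/0.0019787 = 17.33 K

T_B ≈ 17.33 K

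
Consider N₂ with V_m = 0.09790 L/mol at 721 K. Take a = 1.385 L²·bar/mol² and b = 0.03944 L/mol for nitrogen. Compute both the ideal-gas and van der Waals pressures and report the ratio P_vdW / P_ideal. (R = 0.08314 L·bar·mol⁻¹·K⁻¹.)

P_vdW / P_ideal ≈ 1.439

Ideal: P_ideal = RT/V_m = (0.08314)(721)/0.09790 = 612.298 bar
vdW: P = RT/(V_m − b) − a/V_m² = 59.9439/0.0584600 − 1.385/0.00958441 = 1025.38 − 144.506 = 880.87 bar
Ratio = 880.87/612.298 = 1.439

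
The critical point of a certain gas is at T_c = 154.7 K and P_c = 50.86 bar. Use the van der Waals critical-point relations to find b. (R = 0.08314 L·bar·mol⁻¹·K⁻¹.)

From T_c = 8a/(27Rb) and P_c = a/(27b²): b = R T_c/(8 P_c).
b = (0.08314)(154.7)/(8×50.86) = 12.862/406.88 = 0.03161 L/mol

b ≈ 0.03161 L/mol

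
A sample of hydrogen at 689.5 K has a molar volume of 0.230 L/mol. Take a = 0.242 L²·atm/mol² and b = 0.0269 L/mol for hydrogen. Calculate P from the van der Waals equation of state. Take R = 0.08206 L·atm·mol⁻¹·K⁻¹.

P = RT/(V_m − b) − a/V_m²
RT/(V_m − b) = (0.08206)(689.5)/(0.230 − 0.0269) = 56.580/0.20310 = 278.58 atm
a/V_m² = 0.242/(0.230)² = 4.5747 atm
P = 278.58 − 4.5747 = 274.0 atm

P ≈ 274.0 atm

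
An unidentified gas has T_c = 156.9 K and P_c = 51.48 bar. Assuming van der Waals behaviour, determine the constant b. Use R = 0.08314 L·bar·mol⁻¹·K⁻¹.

From T_c = 8a/(27Rb) and P_c = a/(27b²): b = R T_c/(8 P_c).
b = (0.08314)(156.9)/(8×51.48) = 13.045/411.84 = 0.03167 L/mol

b ≈ 0.03167 L/mol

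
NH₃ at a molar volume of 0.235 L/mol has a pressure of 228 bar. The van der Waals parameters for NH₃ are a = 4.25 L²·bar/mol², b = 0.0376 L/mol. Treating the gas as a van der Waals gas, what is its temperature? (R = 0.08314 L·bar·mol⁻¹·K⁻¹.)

T = (P + a/V_m²)(V_m − b)/R
P + a/V_m² = 228 + 4.25/(0.235)² = 304.96 bar
V_m − b = 0.235 − 0.0376 = 0.19740 L/mol
T = (304.96)(0.19740)/0.08314 = 724.1 K

T ≈ 724.1 K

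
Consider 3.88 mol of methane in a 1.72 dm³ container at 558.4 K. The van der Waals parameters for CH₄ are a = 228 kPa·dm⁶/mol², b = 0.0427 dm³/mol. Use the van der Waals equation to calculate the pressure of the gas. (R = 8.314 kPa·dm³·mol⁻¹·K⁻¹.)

P = nRT/(V − nb) − a n²/V²
nRT/(V − nb) = (3.88)(8.314)(558.4)/(1.72 − 3.88×0.0427) = 18013/1.5543 = 11589 kPa
a n²/V² = (228)(3.88)²/(1.72)² = 1160.2 kPa
P = 11589 − 1160.2 = 10429 kPa

P ≈ 10429 kPa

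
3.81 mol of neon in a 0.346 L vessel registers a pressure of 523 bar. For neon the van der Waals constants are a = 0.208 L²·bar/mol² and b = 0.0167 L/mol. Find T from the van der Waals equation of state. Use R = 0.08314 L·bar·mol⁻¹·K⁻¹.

T ≈ 488.7 K

T = (P + a n²/V²)(V − nb)/(nR)
P + a n²/V² = 523 + (0.208)(3.81)²/(0.346)² = 548.22 bar
V − nb = 0.346 − (3.81)(0.0167) = 0.28237 L
T = (548.22)(0.28237)/((3.81)(0.08314)) = 488.7 K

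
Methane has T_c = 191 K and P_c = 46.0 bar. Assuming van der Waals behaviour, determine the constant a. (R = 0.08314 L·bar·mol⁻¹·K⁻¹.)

From T_c = 8a/(27Rb) and P_c = a/(27b²): a = 27 R² T_c²/(64 P_c).
a = 27×(0.08314)²×(191)²/(64×46.0) = 6808.5/2944.0 = 2.313 L²·bar/mol²

a ≈ 2.313 L²·bar/mol²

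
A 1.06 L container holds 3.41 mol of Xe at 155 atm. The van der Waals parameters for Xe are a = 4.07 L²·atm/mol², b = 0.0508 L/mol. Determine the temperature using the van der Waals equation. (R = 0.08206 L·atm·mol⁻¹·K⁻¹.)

T = (P + a n²/V²)(V − nb)/(nR)
P + a n²/V² = 155 + (4.07)(3.41)²/(1.06)² = 197.12 atm
V − nb = 1.06 − (3.41)(0.0508) = 0.88677 L
T = (197.12)(0.88677)/((3.41)(0.08206)) = 624.7 K

T ≈ 624.7 K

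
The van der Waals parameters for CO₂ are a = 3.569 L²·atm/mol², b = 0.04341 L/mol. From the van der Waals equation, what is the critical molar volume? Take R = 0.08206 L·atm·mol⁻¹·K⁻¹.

V_m,c ≈ 0.1302 L/mol

For a van der Waals gas, V_m,c = 3b.
V_m,c = 3×0.04341 = 0.1302 L/mol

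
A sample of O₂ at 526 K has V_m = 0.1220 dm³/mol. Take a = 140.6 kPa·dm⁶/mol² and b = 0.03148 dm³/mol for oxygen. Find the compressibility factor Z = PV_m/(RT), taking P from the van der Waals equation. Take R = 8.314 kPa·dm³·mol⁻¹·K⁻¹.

Z ≈ 1.084

P = RT/(V_m − b) − a/V_m² = (8.314)(526)/(0.1220 − 0.03148) − 140.6/(0.1220)²
  = 4373.2/0.090520 − 9446.4 = 48312 − 9446.4 = 38866 kPa
Z = PV_m/(RT) = (38866)(0.1220)/((8.314)(526)) = 4741.7/4373.2 = 1.084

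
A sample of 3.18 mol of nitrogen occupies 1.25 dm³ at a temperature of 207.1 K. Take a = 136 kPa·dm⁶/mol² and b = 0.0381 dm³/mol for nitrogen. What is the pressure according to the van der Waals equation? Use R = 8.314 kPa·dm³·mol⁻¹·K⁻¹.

P = nRT/(V − nb) − a n²/V²
nRT/(V − nb) = (3.18)(8.314)(207.1)/(1.25 − 3.18×0.0381) = 5475.4/1.1288 = 4850.6 kPa
a n²/V² = (136)(3.18)²/(1.25)² = 880.18 kPa
P = 4850.6 − 880.18 = 3970 kPa

P ≈ 3970 kPa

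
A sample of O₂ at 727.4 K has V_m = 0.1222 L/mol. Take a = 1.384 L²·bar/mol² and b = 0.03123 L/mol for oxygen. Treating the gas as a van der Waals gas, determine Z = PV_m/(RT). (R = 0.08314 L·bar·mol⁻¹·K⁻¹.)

P = RT/(V_m − b) − a/V_m² = (0.08314)(727.4)/(0.1222 − 0.03123) − 1.384/(0.1222)²
  = 60.476/0.090970 − 92.682 = 664.79 − 92.682 = 572.11 bar
Z = PV_m/(RT) = (572.11)(0.1222)/((0.08314)(727.4)) = 69.912/60.476 = 1.156

Z ≈ 1.156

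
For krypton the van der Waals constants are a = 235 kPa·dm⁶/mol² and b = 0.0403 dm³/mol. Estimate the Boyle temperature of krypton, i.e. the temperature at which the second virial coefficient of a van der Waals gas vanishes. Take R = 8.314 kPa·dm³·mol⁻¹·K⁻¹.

T_B ≈ 701.4 K

For a van der Waals gas the second virial coefficient B₂ = b − a/(RT) vanishes at T_B = a/(Rb).
T_B = 235/(8.314×0.0403) = 235/0.33505 = 701.4 K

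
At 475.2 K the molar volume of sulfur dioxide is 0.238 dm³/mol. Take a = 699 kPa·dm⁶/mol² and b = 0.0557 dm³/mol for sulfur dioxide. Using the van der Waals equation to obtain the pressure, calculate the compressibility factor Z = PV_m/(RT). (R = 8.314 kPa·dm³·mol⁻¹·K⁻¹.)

P = RT/(V_m − b) − a/V_m² = (8.314)(475.2)/(0.238 − 0.0557) − 699/(0.238)²
  = 3950.8/0.18230 − 12340 = 21672 − 12340 = 9332 kPa
Z = PV_m/(RT) = (9332)(0.238)/((8.314)(475.2)) = 2221.0/3950.8 = 0.5622

Z ≈ 0.5622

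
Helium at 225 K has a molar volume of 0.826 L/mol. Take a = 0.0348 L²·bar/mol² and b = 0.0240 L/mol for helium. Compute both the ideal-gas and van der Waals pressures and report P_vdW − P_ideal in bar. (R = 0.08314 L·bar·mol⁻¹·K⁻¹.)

ΔP ≈ 0.627 bar

Ideal: P_ideal = RT/V_m = (0.08314)(225)/0.826 = 22.6471 bar
vdW: P = RT/(V_m − b) − a/V_m² = 18.7065/0.802000 − 0.0348/0.682276 = 23.3248 − 0.0510058 = 23.2738 bar
ΔP = 23.2738 − 22.6471 = 0.627 bar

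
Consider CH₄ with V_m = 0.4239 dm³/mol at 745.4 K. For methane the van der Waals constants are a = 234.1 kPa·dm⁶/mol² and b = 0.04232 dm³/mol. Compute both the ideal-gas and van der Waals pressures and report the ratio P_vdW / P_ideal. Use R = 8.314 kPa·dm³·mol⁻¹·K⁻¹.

Ideal: P_ideal = RT/V_m = (8.314)(745.4)/0.4239 = 14619.6 kPa
vdW: P = RT/(V_m − b) − a/V_m² = 6197.26/0.381580 − 234.1/0.179691 = 16241.1 − 1302.79 = 14938.3 kPa
Ratio = 14938.3/14619.6 = 1.022

P_vdW / P_ideal ≈ 1.022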